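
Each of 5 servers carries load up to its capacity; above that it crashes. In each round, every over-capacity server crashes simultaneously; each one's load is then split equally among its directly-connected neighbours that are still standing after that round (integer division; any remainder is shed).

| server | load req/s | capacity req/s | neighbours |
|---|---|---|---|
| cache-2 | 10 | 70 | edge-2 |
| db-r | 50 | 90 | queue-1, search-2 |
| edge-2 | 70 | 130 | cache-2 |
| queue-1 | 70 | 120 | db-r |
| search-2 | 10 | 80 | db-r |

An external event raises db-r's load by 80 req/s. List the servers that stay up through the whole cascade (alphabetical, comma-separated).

cache-2, edge-2, search-2

Round 1 — db-r at 130 > 90. db-r crashes.
  db-r sheds 130 req/s to queue-1, search-2: 65 each.
    queue-1: 70+65 = 135 > 120
    search-2: 10+65 = 75 ≤ 80
Round 2 — queue-1 crashes.
  queue-1 sheds 135 req/s: no online neighbours, lost.
No further crashes.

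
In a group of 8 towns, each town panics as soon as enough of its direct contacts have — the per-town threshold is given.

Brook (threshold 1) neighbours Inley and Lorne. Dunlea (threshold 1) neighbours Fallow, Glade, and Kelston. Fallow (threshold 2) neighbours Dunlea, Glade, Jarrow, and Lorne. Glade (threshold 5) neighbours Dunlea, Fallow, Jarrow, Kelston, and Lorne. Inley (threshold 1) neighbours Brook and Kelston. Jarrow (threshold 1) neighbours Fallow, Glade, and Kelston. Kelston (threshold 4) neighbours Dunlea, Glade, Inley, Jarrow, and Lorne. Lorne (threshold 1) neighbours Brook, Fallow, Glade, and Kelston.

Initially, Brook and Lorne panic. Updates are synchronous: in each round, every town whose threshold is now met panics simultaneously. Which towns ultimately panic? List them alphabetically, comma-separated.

Brook, Inley, Lorne

Round 1 — Brook, Lorne panic (initial).
Round 2 — checking thresholds:
  Fallow: 1 of 4 neighbours < 2, not yet.
  Glade: 1 of 5 neighbours < 5, not yet.
  Inley: 1 of 2 neighbours ≥ 1, panics.
  Kelston: 1 of 5 neighbours < 4, not yet.
Round 3 — no new panics; cascade stops.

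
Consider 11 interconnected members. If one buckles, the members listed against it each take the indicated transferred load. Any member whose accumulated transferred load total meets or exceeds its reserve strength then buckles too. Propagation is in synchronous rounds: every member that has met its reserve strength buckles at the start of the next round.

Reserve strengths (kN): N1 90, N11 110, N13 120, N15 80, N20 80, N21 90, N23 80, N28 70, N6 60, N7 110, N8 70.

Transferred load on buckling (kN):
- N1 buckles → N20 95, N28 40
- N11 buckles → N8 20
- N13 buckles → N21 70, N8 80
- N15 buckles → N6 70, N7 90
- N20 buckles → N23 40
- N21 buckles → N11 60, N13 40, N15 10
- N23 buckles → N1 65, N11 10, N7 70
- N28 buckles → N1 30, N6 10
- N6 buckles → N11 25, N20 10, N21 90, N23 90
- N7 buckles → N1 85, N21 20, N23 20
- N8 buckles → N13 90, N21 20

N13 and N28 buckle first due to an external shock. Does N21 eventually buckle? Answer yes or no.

yes

Round 1 — N13, N28 buckle (initial).
  N1: +30 → 30 < 90
  N21: +70 → 70 < 90
  N6: +10 → 10 < 60
  N8: +80 → 80 ≥ 70
Round 2 — N8 buckles.
  N21: +20 → 90 ≥ 90
Round 3 — N21 buckles.
  N11: +60 → 60 < 110
  N15: +10 → 10 < 80
No further bucklings.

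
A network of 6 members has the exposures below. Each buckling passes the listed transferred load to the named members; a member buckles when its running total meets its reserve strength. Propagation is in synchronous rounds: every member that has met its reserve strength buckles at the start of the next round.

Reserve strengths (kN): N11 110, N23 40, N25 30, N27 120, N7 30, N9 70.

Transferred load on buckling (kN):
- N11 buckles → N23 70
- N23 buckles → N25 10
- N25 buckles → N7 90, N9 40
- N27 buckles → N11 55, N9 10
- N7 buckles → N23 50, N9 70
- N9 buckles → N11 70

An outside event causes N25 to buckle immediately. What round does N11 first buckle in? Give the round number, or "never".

Round 1 — N25 buckles (initial).
  N7: +90 → 90 ≥ 30
  N9: +40 → 40 < 70
Round 2 — N7 buckles.
  N23: +50 → 50 ≥ 40
  N9: +70 → 110 ≥ 70
Round 3 — N23, N9 buckle.
  N11: +70 → 70 < 110
No further bucklings.

never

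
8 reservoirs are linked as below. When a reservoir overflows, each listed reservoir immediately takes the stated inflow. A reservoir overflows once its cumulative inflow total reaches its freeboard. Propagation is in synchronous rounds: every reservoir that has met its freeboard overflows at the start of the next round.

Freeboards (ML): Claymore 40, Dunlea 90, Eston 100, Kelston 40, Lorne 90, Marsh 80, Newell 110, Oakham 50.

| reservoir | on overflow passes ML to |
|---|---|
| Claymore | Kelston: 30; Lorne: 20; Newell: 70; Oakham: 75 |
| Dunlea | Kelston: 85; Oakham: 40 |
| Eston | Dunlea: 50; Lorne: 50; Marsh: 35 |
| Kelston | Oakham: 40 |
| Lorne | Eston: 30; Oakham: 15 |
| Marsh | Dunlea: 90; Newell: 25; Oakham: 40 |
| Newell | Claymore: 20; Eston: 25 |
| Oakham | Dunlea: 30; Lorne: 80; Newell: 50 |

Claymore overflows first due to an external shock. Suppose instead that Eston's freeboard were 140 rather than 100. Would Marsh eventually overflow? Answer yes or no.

no

With Eston's freeboard at 140:
Round 1 — Claymore overflows (initial).
  Kelston: +30 → 30 < 40
  Lorne: +20 → 20 < 90
  Newell: +70 → 70 < 110
  Oakham: +75 → 75 ≥ 50
Round 2 — Oakham overflows.
  Dunlea: +30 → 30 < 90
  Lorne: +80 → 100 ≥ 90
  Newell: +50 → 120 ≥ 110
Round 3 — Lorne, Newell overflow.
  Eston: +30+25 → 55 < 140
No further overflows.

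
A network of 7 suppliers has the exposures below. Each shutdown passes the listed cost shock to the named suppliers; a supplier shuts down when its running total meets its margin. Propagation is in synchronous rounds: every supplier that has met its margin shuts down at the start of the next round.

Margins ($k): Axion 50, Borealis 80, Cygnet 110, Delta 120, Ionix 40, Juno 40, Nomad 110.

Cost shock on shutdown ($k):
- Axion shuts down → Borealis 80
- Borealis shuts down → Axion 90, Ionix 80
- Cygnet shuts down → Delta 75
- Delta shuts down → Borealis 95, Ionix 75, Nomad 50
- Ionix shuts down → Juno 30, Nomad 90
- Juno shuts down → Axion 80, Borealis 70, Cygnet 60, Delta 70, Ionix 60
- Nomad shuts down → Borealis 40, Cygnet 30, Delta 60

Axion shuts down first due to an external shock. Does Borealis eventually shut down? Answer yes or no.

Round 1 — Axion shuts down (initial).
  Borealis: +80 → 80 ≥ 80
Round 2 — Borealis shuts down.
  Ionix: +80 → 80 ≥ 40
Round 3 — Ionix shuts down.
  Juno: +30 → 30 < 40
  Nomad: +90 → 90 < 110
No further shutdowns.

yes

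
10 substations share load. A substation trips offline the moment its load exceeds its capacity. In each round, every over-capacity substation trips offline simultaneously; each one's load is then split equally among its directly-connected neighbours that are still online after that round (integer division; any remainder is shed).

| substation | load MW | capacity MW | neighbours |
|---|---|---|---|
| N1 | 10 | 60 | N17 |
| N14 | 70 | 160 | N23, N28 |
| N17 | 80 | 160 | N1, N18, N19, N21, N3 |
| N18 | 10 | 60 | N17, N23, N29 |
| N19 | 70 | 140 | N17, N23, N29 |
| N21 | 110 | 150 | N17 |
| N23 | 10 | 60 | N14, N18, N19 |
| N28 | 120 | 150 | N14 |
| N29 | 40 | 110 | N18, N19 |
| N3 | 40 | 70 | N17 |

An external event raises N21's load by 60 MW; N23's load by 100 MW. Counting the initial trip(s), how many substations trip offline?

8

Round 1 — N21 at 170 > 150; N23 at 110 > 60. N21, N23 trip offline.
  N21 sheds 170 MW to N17: 170 each.
    N17: 80+170 = 250 > 160
  N23 sheds 110 MW to N14, N18, N19: 36 each (2 lost).
    N14: 70+36 = 106 ≤ 160
    N18: 10+36 = 46 ≤ 60
    N19: 70+36 = 106 ≤ 140
Round 2 — N17 trips offline.
  N17 sheds 250 MW to N1, N18, N19, N3: 62 each (2 lost).
    N1: 10+62 = 72 > 60
    N18: 46+62 = 108 > 60
    N19: 106+62 = 168 > 140
    N3: 40+62 = 102 > 70
Round 3 — N1, N18, N19, N3 trip offline.
  N1 sheds 72 MW: no online neighbours, lost.
  N18 sheds 108 MW to N29: 108 each.
    N29: 40+108 = 148 > 110
  N19 sheds 168 MW to N29: 168 each.
    N29: 148+168 = 316 > 110
  N3 sheds 102 MW: no online neighbours, lost.
Round 4 — N29 trips offline.
  N29 sheds 316 MW: no online neighbours, lost.
No further trips.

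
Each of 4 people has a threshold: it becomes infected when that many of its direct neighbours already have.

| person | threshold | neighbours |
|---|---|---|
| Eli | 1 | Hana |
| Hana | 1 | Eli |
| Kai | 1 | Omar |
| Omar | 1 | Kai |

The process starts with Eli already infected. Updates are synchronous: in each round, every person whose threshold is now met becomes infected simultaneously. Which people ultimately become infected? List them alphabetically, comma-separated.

Eli, Hana

Round 1 — Eli becomes infected (initial).
Round 2 — checking thresholds:
  Hana: 1 of 1 neighbours ≥ 1, becomes infected.
Round 3 — no new infections; cascade stops.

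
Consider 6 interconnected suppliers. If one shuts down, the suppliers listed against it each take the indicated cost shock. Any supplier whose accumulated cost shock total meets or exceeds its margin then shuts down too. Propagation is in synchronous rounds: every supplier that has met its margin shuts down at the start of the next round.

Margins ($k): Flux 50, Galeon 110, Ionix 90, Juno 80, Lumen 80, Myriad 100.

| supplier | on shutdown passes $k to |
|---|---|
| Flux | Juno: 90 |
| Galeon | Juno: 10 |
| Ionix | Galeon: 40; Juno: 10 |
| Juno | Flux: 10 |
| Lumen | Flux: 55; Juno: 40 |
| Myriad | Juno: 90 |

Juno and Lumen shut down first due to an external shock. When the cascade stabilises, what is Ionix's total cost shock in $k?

Round 1 — Juno, Lumen shut down (initial).
  Flux: +10+55 → 65 ≥ 50
Round 2 — Flux shuts down.
No further shutdowns.

0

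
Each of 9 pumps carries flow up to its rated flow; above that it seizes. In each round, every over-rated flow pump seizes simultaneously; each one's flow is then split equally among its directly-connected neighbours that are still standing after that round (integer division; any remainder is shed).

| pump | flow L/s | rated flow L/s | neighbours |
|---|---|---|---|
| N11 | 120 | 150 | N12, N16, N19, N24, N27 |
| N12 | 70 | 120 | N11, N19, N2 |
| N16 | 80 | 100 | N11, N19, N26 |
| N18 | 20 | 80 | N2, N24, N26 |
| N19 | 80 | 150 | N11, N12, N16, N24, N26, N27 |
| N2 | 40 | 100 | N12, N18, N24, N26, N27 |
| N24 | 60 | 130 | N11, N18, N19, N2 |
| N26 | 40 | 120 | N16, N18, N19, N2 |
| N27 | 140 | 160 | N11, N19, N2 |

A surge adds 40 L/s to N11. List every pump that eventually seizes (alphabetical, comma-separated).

N11, N12, N16, N18, N19, N2, N24, N26, N27

Round 1 — N11 at 160 > 150. N11 seizes.
  N11 sheds 160 L/s to N12, N16, N19, N24, N27: 32 each.
    N12: 70+32 = 102 ≤ 120
    N16: 80+32 = 112 > 100
    N19: 80+32 = 112 ≤ 150
    N24: 60+32 = 92 ≤ 130
    N27: 140+32 = 172 > 160
Round 2 — N16, N27 seize.
  N16 sheds 112 L/s to N19, N26: 56 each.
    N19: 112+56 = 168 > 150
    N26: 40+56 = 96 ≤ 120
  N27 sheds 172 L/s to N19, N2: 86 each.
    N19: 168+86 = 254 > 150
    N2: 40+86 = 126 > 100
Round 3 — N19, N2 seize.
  N19 sheds 254 L/s to N12, N24, N26: 84 each (2 lost).
    N12: 102+84 = 186 > 120
    N24: 92+84 = 176 > 130
    N26: 96+84 = 180 > 120
  N2 sheds 126 L/s to N12, N18, N24, N26: 31 each (2 lost).
    N12: 186+31 = 217 > 120
    N18: 20+31 = 51 ≤ 80
    N24: 176+31 = 207 > 130
    N26: 180+31 = 211 > 120
Round 4 — N12, N24, N26 seize.
  N12 sheds 217 L/s: no online neighbours, lost.
  N24 sheds 207 L/s to N18: 207 each.
    N18: 51+207 = 258 > 80
  N26 sheds 211 L/s to N18: 211 each.
    N18: 258+211 = 469 > 80
Round 5 — N18 seizes.
  N18 sheds 469 L/s: no online neighbours, lost.
No further seizures.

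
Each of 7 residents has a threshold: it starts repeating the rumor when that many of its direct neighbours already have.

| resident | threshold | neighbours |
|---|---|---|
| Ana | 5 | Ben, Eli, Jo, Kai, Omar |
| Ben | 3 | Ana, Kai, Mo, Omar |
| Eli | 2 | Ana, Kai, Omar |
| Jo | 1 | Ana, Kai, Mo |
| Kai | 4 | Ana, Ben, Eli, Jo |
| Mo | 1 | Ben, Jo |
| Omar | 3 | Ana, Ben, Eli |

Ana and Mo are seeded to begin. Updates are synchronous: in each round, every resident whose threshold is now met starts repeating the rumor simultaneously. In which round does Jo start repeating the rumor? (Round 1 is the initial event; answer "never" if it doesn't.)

2

Round 1 — Ana, Mo start repeating the rumor (initial).
Round 2 — checking thresholds:
  Ben: 2 of 4 neighbours < 3, not yet.
  Eli: 1 of 3 neighbours < 2, not yet.
  Jo: 2 of 3 neighbours ≥ 1, starts repeating the rumor.
  Kai: 1 of 4 neighbours < 4, not yet.
  Omar: 1 of 3 neighbours < 3, not yet.
Round 3 — no new spreads; cascade stops.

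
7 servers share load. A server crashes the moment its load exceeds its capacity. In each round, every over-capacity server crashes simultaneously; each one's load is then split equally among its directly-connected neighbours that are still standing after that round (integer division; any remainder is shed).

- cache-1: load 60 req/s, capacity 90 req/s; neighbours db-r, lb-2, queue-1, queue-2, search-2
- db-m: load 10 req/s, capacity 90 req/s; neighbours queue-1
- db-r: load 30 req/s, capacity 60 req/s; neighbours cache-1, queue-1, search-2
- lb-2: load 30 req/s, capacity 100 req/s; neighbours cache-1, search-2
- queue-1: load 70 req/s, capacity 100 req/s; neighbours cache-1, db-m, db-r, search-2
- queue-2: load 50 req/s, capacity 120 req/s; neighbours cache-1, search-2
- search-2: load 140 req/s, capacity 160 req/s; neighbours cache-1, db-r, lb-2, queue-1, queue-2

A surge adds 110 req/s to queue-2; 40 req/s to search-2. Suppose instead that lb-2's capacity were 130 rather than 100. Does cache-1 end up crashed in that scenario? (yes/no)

yes

With lb-2's capacity at 130:
Round 1 — queue-2 at 160 > 120; search-2 at 180 > 160. queue-2, search-2 crash.
  queue-2 sheds 160 req/s to cache-1: 160 each.
    cache-1: 60+160 = 220 > 90
  search-2 sheds 180 req/s to cache-1, db-r, lb-2, queue-1: 45 each.
    cache-1: 220+45 = 265 > 90
    db-r: 30+45 = 75 > 60
    lb-2: 30+45 = 75 ≤ 130
    queue-1: 70+45 = 115 > 100
Round 2 — cache-1, db-r, queue-1 crash.
  cache-1 sheds 265 req/s to lb-2: 265 each.
    lb-2: 75+265 = 340 > 130
  db-r sheds 75 req/s: no online neighbours, lost.
  queue-1 sheds 115 req/s to db-m: 115 each.
    db-m: 10+115 = 125 > 90
Round 3 — db-m, lb-2 crash.
  db-m sheds 125 req/s: no online neighbours, lost.
  lb-2 sheds 340 req/s: no online neighbours, lost.
No further crashes.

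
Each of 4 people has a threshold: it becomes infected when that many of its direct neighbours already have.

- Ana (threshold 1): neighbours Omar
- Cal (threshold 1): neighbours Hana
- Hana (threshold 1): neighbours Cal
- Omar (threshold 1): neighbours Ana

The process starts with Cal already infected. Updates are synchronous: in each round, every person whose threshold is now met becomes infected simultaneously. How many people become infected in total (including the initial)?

2

Round 1 — Cal becomes infected (initial).
Round 2 — checking thresholds:
  Hana: 1 of 1 neighbours ≥ 1, becomes infected.
Round 3 — no new infections; cascade stops.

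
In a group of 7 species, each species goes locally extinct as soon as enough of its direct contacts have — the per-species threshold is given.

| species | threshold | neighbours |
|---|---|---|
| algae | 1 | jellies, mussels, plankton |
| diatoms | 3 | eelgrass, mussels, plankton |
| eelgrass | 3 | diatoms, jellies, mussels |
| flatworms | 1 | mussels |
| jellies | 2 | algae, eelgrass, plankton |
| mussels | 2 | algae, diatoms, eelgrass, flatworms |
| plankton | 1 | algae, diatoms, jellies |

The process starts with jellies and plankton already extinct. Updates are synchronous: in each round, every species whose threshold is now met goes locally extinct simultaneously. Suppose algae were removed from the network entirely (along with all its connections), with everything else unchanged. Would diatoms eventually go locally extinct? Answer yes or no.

no

With algae removed:
Round 1 — jellies, plankton go locally extinct (initial).
Round 2 — no new extinctions; cascade stops.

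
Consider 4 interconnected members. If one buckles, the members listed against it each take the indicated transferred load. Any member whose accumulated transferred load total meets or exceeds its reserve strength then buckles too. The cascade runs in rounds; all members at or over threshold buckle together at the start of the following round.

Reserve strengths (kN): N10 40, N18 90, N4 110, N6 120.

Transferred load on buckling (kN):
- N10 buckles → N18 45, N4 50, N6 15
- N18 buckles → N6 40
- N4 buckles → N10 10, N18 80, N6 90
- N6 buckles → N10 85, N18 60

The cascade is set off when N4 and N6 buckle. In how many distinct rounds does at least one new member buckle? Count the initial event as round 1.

Round 1 — N4, N6 buckle (initial).
  N10: +10+85 → 95 ≥ 40
  N18: +80+60 → 140 ≥ 90
Round 2 — N10, N18 buckle.
No further bucklings.

2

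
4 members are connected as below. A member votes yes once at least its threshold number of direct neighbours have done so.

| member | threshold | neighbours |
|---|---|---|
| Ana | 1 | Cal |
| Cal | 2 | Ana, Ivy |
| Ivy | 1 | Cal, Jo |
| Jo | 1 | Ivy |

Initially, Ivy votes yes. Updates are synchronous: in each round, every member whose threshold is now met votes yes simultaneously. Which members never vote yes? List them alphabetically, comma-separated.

Round 1 — Ivy votes yes (initial).
Round 2 — checking thresholds:
  Cal: 1 of 2 neighbours < 2, not yet.
  Jo: 1 of 1 neighbours ≥ 1, votes yes.
Round 3 — no new yes votes; cascade stops.

Ana, Cal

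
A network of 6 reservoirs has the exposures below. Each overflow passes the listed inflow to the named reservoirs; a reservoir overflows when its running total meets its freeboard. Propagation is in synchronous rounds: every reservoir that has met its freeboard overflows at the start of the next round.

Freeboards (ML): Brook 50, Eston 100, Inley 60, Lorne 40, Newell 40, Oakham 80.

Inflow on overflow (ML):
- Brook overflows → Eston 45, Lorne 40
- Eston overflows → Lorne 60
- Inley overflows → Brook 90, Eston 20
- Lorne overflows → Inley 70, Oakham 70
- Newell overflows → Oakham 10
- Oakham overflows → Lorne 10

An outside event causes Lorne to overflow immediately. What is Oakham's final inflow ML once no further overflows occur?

Round 1 — Lorne overflows (initial).
  Inley: +70 → 70 ≥ 60
  Oakham: +70 → 70 < 80
Round 2 — Inley overflows.
  Brook: +90 → 90 ≥ 50
  Eston: +20 → 20 < 100
Round 3 — Brook overflows.
  Eston: +45 → 65 < 100
No further overflows.

70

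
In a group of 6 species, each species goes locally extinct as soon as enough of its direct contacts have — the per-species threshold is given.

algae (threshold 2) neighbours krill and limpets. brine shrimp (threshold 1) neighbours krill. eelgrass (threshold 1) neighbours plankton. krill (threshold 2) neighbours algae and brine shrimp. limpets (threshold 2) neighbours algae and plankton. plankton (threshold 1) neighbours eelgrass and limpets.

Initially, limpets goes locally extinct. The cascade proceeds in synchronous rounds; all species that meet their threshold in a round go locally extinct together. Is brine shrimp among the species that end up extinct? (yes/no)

no

Round 1 — limpets goes locally extinct (initial).
Round 2 — checking thresholds:
  algae: 1 of 2 neighbours < 2, below threshold.
  plankton: 1 of 2 neighbours ≥ 1, goes locally extinct.
Round 3 — checking thresholds:
  algae: 1 of 2 neighbours < 2, below threshold.
  eelgrass: 1 of 1 neighbours ≥ 1, goes locally extinct.
Round 4 — no new extinctions; cascade stops.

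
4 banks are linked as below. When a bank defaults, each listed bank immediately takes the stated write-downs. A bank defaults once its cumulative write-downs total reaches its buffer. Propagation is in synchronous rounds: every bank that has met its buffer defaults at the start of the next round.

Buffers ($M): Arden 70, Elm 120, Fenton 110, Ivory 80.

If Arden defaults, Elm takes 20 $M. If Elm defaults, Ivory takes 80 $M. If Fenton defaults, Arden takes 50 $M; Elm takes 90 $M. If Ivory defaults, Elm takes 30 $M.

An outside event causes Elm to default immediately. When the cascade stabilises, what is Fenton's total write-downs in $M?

0

Round 1 — Elm defaults (initial).
  Ivory: +80 → 80 ≥ 80
Round 2 — Ivory defaults.
No further defaults.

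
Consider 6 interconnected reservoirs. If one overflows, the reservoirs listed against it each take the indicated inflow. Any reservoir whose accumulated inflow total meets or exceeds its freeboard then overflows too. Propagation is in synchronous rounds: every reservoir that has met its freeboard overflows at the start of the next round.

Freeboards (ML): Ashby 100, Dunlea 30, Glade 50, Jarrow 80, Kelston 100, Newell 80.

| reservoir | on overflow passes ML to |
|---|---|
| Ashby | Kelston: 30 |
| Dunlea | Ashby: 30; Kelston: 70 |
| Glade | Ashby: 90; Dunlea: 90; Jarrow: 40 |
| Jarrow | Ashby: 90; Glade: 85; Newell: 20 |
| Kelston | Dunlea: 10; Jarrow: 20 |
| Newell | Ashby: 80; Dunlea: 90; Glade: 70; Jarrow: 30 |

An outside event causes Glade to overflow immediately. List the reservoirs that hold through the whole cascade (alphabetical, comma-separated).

Jarrow, Newell

Round 1 — Glade overflows (initial).
  Ashby: +90 → 90 < 100
  Dunlea: +90 → 90 ≥ 30
  Jarrow: +40 → 40 < 80
Round 2 — Dunlea overflows.
  Ashby: +30 → 120 ≥ 100
  Kelston: +70 → 70 < 100
Round 3 — Ashby overflows.
  Kelston: +30 → 100 ≥ 100
Round 4 — Kelston overflows.
  Jarrow: +20 → 60 < 80
No further overflows.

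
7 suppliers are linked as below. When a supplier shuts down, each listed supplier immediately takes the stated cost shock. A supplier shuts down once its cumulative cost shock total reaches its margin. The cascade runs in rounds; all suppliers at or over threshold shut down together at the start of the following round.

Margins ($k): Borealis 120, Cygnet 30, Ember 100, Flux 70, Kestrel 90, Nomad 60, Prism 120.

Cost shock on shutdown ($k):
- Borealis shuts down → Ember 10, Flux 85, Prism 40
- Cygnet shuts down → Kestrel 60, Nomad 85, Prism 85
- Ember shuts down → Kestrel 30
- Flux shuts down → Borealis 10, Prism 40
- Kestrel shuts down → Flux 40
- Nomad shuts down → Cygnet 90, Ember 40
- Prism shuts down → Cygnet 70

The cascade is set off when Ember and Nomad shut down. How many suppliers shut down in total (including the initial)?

Round 1 — Ember, Nomad shut down (initial).
  Cygnet: +90 → 90 ≥ 30
  Kestrel: +30 → 30 < 90
Round 2 — Cygnet shuts down.
  Kestrel: +60 → 90 ≥ 90
  Prism: +85 → 85 < 120
Round 3 — Kestrel shuts down.
  Flux: +40 → 40 < 70
No further shutdowns.

4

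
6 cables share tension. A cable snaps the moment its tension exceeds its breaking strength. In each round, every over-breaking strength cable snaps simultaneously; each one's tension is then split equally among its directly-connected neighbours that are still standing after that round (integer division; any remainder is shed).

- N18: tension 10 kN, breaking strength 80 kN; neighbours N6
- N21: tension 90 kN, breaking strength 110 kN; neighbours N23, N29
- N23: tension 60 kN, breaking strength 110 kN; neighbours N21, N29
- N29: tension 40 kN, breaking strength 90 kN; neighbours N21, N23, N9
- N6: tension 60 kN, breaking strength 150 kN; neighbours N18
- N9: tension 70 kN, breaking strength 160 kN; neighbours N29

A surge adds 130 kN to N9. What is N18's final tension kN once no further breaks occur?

Round 1 — N9 at 200 > 160. N9 snaps.
  N9 sheds 200 kN to N29: 200 each.
    N29: 40+200 = 240 > 90
Round 2 — N29 snaps.
  N29 sheds 240 kN to N21, N23: 120 each.
    N21: 90+120 = 210 > 110
    N23: 60+120 = 180 > 110
Round 3 — N21, N23 snap.
  N21 sheds 210 kN: no online neighbours, lost.
  N23 sheds 180 kN: no online neighbours, lost.
No further breaks.

10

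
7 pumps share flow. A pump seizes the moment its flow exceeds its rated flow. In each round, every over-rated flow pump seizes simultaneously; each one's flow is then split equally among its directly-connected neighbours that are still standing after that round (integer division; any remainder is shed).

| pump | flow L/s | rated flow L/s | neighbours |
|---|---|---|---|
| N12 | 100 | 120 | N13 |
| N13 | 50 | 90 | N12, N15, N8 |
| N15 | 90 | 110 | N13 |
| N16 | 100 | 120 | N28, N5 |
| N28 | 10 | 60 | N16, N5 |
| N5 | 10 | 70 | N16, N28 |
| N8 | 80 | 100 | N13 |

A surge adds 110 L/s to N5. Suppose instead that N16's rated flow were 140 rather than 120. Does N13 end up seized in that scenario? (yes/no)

no

With N16's rated flow at 140:
Round 1 — N5 at 120 > 70. N5 seizes.
  N5 sheds 120 L/s to N16, N28: 60 each.
    N16: 100+60 = 160 > 140
    N28: 10+60 = 70 > 60
Round 2 — N16, N28 seize.
  N16 sheds 160 L/s: no online neighbours, lost.
  N28 sheds 70 L/s: no online neighbours, lost.
No further seizures.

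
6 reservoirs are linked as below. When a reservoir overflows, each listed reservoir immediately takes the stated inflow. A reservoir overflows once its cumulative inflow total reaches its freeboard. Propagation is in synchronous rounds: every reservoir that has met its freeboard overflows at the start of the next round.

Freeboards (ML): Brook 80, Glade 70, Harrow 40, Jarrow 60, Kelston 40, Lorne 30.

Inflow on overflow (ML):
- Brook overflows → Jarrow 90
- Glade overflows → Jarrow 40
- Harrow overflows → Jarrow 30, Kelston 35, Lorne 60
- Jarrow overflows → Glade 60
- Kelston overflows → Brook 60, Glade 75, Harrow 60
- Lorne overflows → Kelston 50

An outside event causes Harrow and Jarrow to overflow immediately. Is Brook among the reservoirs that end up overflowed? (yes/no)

no

Round 1 — Harrow, Jarrow overflow (initial).
  Glade: +60 → 60 < 70
  Kelston: +35 → 35 < 40
  Lorne: +60 → 60 ≥ 30
Round 2 — Lorne overflows.
  Kelston: +50 → 85 ≥ 40
Round 3 — Kelston overflows.
  Brook: +60 → 60 < 80
  Glade: +75 → 135 ≥ 70
Round 4 — Glade overflows.
No further overflows.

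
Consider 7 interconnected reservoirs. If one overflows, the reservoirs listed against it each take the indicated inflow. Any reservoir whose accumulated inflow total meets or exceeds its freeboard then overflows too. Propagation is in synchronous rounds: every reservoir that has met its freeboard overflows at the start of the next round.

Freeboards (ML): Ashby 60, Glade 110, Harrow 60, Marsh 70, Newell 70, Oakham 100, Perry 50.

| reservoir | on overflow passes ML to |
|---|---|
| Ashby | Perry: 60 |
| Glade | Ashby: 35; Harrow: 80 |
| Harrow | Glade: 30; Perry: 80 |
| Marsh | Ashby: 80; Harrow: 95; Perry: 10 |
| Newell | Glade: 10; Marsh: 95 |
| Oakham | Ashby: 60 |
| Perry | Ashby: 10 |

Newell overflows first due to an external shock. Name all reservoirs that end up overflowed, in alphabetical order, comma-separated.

Ashby, Harrow, Marsh, Newell, Perry

Round 1 — Newell overflows (initial).
  Glade: +10 → 10 < 110
  Marsh: +95 → 95 ≥ 70
Round 2 — Marsh overflows.
  Ashby: +80 → 80 ≥ 60
  Harrow: +95 → 95 ≥ 60
  Perry: +10 → 10 < 50
Round 3 — Ashby, Harrow overflow.
  Glade: +30 → 40 < 110
  Perry: +60+80 → 150 ≥ 50
Round 4 — Perry overflows.
No further overflows.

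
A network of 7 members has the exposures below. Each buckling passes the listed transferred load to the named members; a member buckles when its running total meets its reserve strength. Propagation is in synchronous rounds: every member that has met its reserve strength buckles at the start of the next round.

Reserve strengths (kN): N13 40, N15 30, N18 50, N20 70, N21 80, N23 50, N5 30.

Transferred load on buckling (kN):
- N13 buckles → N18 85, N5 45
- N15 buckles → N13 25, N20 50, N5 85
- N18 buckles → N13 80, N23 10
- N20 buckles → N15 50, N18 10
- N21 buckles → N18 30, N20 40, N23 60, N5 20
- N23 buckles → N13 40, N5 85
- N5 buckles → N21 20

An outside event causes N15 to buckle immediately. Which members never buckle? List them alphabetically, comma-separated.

N13, N18, N20, N21, N23

Round 1 — N15 buckles (initial).
  N13: +25 → 25 < 40
  N20: +50 → 50 < 70
  N5: +85 → 85 ≥ 30
Round 2 — N5 buckles.
  N21: +20 → 20 < 80
No further bucklings.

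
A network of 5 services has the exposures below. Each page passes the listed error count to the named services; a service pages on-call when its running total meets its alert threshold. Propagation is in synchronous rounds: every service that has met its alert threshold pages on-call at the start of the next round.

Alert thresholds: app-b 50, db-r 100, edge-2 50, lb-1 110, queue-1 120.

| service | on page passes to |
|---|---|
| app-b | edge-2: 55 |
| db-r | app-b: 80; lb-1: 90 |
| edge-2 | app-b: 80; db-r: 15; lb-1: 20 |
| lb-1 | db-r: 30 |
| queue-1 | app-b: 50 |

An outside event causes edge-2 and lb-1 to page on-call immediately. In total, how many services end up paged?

Round 1 — edge-2, lb-1 page on-call (initial).
  app-b: +80 → 80 ≥ 50
  db-r: +15+30 → 45 < 100
Round 2 — app-b pages on-call.
No further pages.

3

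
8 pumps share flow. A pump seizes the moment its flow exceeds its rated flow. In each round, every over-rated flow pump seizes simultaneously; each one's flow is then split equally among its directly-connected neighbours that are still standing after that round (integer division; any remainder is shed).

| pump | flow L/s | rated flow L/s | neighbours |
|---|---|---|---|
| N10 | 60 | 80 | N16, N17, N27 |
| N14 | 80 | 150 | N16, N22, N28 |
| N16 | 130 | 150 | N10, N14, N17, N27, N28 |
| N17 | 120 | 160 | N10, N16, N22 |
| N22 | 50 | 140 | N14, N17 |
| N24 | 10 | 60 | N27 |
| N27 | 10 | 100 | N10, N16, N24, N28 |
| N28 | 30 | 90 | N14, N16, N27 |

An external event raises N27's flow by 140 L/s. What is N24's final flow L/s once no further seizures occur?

47

Round 1 — N27 at 150 > 100. N27 seizes.
  N27 sheds 150 L/s to N10, N16, N24, N28: 37 each (2 lost).
    N10: 60+37 = 97 > 80
    N16: 130+37 = 167 > 150
    N24: 10+37 = 47 ≤ 60
    N28: 30+37 = 67 ≤ 90
Round 2 — N10, N16 seize.
  N10 sheds 97 L/s to N17: 97 each.
    N17: 120+97 = 217 > 160
  N16 sheds 167 L/s to N14, N17, N28: 55 each (2 lost).
    N14: 80+55 = 135 ≤ 150
    N17: 217+55 = 272 > 160
    N28: 67+55 = 122 > 90
Round 3 — N17, N28 seize.
  N17 sheds 272 L/s to N22: 272 each.
    N22: 50+272 = 322 > 140
  N28 sheds 122 L/s to N14: 122 each.
    N14: 135+122 = 257 > 150
Round 4 — N14, N22 seize.
  N14 sheds 257 L/s: no online neighbours, lost.
  N22 sheds 322 L/s: no online neighbours, lost.
No further seizures.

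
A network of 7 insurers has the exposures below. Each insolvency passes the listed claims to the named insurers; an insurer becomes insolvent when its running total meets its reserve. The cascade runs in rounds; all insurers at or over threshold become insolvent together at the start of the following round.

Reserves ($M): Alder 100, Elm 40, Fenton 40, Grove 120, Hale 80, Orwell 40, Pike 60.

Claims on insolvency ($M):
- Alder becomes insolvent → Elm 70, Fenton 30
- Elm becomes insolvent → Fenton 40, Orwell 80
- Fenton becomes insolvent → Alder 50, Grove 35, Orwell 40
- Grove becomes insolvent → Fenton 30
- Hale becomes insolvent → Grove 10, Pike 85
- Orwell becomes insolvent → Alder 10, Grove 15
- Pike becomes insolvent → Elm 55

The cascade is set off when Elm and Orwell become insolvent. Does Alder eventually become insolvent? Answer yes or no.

Round 1 — Elm, Orwell become insolvent (initial).
  Alder: +10 → 10 < 100
  Fenton: +40 → 40 ≥ 40
  Grove: +15 → 15 < 120
Round 2 — Fenton becomes insolvent.
  Alder: +50 → 60 < 100
  Grove: +35 → 50 < 120
No further insolvencies.

no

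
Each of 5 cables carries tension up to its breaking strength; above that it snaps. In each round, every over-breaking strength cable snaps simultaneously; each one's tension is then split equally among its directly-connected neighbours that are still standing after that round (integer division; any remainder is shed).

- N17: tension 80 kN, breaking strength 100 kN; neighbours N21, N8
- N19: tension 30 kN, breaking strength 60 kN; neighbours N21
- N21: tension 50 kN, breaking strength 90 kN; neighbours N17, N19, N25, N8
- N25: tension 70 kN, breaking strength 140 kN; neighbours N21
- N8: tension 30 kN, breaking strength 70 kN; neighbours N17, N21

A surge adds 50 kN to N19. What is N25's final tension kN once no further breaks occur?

Round 1 — N19 at 80 > 60. N19 snaps.
  N19 sheds 80 kN to N21: 80 each.
    N21: 50+80 = 130 > 90
Round 2 — N21 snaps.
  N21 sheds 130 kN to N17, N25, N8: 43 each (1 lost).
    N17: 80+43 = 123 > 100
    N25: 70+43 = 113 ≤ 140
    N8: 30+43 = 73 > 70
Round 3 — N17, N8 snap.
  N17 sheds 123 kN: no online neighbours, lost.
  N8 sheds 73 kN: no online neighbours, lost.
No further breaks.

113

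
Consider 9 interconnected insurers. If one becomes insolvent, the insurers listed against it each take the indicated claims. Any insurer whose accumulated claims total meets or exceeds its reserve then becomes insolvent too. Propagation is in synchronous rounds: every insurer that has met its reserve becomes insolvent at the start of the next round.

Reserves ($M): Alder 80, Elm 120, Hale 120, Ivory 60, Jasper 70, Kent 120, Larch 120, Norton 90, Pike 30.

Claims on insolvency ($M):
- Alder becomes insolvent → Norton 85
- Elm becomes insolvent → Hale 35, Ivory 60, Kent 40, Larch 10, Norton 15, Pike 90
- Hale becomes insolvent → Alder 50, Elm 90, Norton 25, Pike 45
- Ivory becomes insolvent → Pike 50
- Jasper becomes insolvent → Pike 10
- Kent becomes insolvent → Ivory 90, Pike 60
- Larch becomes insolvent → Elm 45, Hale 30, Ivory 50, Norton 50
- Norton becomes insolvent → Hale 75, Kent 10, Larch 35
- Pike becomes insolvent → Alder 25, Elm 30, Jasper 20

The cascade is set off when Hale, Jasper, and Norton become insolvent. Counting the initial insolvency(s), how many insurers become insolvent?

6

Round 1 — Hale, Jasper, Norton become insolvent (initial).
  Alder: +50 → 50 < 80
  Elm: +90 → 90 < 120
  Kent: +10 → 10 < 120
  Larch: +35 → 35 < 120
  Pike: +45+10 → 55 ≥ 30
Round 2 — Pike becomes insolvent.
  Alder: +25 → 75 < 80
  Elm: +30 → 120 ≥ 120
Round 3 — Elm becomes insolvent.
  Ivory: +60 → 60 ≥ 60
  Kent: +40 → 50 < 120
  Larch: +10 → 45 < 120
Round 4 — Ivory becomes insolvent.
No further insolvencies.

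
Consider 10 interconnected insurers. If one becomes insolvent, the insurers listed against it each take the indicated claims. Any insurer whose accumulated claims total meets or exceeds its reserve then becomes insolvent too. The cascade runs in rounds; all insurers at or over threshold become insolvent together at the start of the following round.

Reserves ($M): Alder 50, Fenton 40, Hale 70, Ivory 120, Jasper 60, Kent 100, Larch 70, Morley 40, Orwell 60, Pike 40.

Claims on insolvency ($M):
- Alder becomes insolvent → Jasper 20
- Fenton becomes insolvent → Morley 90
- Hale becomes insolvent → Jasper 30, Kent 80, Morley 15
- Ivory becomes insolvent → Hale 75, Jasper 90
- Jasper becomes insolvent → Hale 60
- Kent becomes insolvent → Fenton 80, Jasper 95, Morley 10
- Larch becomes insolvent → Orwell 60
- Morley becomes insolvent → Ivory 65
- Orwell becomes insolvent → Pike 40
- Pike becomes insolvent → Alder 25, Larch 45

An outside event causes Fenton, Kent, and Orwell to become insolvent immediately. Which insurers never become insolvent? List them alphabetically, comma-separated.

Alder, Hale, Ivory, Larch

Round 1 — Fenton, Kent, Orwell become insolvent (initial).
  Jasper: +95 → 95 ≥ 60
  Morley: +90+10 → 100 ≥ 40
  Pike: +40 → 40 ≥ 40
Round 2 — Jasper, Morley, Pike become insolvent.
  Alder: +25 → 25 < 50
  Hale: +60 → 60 < 70
  Ivory: +65 → 65 < 120
  Larch: +45 → 45 < 70
No further insolvencies.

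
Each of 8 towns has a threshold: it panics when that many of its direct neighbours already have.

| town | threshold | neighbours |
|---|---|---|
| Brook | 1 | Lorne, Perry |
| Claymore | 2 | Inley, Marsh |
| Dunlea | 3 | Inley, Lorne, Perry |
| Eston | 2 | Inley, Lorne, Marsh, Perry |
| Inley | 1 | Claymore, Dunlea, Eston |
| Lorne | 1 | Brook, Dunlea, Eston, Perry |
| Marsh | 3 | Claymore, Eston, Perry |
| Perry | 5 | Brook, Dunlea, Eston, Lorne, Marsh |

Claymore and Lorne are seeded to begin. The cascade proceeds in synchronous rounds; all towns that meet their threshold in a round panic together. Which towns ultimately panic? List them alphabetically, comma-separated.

Round 1 — Claymore, Lorne panic (initial).
Round 2 — checking thresholds:
  Brook: 1 of 2 neighbours ≥ 1, panics.
  Dunlea: 1 of 3 neighbours < 3, below threshold.
  Eston: 1 of 4 neighbours < 2, below threshold.
  Inley: 1 of 3 neighbours ≥ 1, panics.
  Marsh: 1 of 3 neighbours < 3, below threshold.
  Perry: 1 of 5 neighbours < 5, below threshold.
Round 3 — checking thresholds:
  Dunlea: 2 of 3 neighbours < 3, below threshold.
  Eston: 2 of 4 neighbours ≥ 2, panics.
  Marsh: 1 of 3 neighbours < 3, below threshold.
  Perry: 2 of 5 neighbours < 5, below threshold.
Round 4 — no new panics; cascade stops.

Brook, Claymore, Eston, Inley, Lorne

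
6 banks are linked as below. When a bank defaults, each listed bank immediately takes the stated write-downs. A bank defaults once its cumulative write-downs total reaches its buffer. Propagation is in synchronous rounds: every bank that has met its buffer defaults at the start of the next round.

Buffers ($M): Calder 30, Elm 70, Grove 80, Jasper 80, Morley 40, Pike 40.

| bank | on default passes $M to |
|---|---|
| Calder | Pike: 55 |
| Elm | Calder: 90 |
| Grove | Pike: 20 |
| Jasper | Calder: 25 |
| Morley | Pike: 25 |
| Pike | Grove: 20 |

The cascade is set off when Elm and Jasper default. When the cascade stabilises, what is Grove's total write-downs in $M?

Round 1 — Elm, Jasper default (initial).
  Calder: +90+25 → 115 ≥ 30
Round 2 — Calder defaults.
  Pike: +55 → 55 ≥ 40
Round 3 — Pike defaults.
  Grove: +20 → 20 < 80
No further defaults.

20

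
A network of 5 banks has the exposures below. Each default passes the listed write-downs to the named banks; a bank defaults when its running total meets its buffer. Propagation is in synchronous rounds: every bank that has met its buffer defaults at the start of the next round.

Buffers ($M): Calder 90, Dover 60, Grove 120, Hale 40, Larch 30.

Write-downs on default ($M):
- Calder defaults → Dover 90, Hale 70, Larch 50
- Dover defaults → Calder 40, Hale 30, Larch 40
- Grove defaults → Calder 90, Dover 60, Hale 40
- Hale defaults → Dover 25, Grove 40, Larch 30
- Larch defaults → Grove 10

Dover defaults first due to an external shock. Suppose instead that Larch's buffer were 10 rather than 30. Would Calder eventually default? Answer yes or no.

no

With Larch's buffer at 10:
Round 1 — Dover defaults (initial).
  Calder: +40 → 40 < 90
  Hale: +30 → 30 < 40
  Larch: +40 → 40 ≥ 10
Round 2 — Larch defaults.
  Grove: +10 → 10 < 120
No further defaults.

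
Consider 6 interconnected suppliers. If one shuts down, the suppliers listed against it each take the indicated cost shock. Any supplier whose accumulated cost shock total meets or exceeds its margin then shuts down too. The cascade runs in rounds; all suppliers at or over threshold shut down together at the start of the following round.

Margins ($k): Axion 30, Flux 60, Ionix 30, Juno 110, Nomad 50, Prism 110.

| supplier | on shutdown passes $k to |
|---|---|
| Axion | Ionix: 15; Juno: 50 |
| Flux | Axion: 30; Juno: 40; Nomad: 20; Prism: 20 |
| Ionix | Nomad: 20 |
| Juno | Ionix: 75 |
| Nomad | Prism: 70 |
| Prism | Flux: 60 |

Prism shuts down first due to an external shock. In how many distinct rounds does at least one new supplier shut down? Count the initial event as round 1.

Round 1 — Prism shuts down (initial).
  Flux: +60 → 60 ≥ 60
Round 2 — Flux shuts down.
  Axion: +30 → 30 ≥ 30
  Juno: +40 → 40 < 110
  Nomad: +20 → 20 < 50
Round 3 — Axion shuts down.
  Ionix: +15 → 15 < 30
  Juno: +50 → 90 < 110
No further shutdowns.

3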